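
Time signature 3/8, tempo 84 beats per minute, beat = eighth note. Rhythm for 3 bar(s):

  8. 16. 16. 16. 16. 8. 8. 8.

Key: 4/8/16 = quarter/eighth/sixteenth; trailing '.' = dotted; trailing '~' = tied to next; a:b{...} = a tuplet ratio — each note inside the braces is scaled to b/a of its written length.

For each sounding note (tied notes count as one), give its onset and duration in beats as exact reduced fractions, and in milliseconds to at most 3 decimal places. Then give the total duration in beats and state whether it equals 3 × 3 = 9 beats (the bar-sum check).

1) 0.0ms=0b +1071.429ms=3/2b
2) 1071.429ms=3/2b +535.714ms=3/4b
3) 1607.143ms=9/4b +535.714ms=3/4b
4) 2142.857ms=3b +535.714ms=3/4b
5) 2678.571ms=15/4b +535.714ms=3/4b
6) 3214.286ms=9/2b +1071.429ms=3/2b
7) 4285.714ms=6b +1071.429ms=3/2b
8) 5357.143ms=15/2b +1071.429ms=3/2b
Σ=9b of 9 (84bpm 3/8) — PASS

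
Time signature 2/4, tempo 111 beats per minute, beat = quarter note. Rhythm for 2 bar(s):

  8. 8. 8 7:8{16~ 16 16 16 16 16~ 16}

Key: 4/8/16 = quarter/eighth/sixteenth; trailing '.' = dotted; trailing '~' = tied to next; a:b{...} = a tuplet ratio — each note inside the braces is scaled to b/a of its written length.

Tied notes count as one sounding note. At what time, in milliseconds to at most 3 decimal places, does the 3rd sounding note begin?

note 3 onset = 3/2b = 810.811ms

1. 0.0ms @ 0 + 405.405ms (3/4)
2. 405.405ms @ 3/4 + 405.405ms (3/4)
3. 810.811ms @ 3/2 + 270.27ms (1/2)
4. 1081.081ms @ 2 + 308.88ms (4/7)
5. 1389.961ms @ 18/7 + 154.44ms (2/7)
6. 1544.402ms @ 20/7 + 154.44ms (2/7)
7. 1698.842ms @ 22/7 + 154.44ms (2/7)
8. 1853.282ms @ 24/7 + 308.88ms (4/7)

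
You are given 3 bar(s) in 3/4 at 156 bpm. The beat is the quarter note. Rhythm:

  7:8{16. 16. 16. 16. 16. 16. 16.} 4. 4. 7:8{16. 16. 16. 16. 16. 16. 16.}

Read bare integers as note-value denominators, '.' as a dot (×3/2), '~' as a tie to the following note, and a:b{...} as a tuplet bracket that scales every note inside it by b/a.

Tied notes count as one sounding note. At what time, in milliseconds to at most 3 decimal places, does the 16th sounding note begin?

1. 0.0ms @ 0 + 164.835ms (3/7)
2. 164.835ms @ 3/7 + 164.835ms (3/7)
3. 329.67ms @ 6/7 + 164.835ms (3/7)
4. 494.505ms @ 9/7 + 164.835ms (3/7)
5. 659.341ms @ 12/7 + 164.835ms (3/7)
6. 824.176ms @ 15/7 + 164.835ms (3/7)
7. 989.011ms @ 18/7 + 164.835ms (3/7)
8. 1153.846ms @ 3 + 576.923ms (3/2)
9. 1730.769ms @ 9/2 + 576.923ms (3/2)
10. 2307.692ms @ 6 + 164.835ms (3/7)
11. 2472.527ms @ 45/7 + 164.835ms (3/7)
12. 2637.363ms @ 48/7 + 164.835ms (3/7)
13. 2802.198ms @ 51/7 + 164.835ms (3/7)
14. 2967.033ms @ 54/7 + 164.835ms (3/7)
15. 3131.868ms @ 57/7 + 164.835ms (3/7)
16. 3296.703ms @ 60/7 + 164.835ms (3/7)

note 16 onset = 60/7b = 3296.703ms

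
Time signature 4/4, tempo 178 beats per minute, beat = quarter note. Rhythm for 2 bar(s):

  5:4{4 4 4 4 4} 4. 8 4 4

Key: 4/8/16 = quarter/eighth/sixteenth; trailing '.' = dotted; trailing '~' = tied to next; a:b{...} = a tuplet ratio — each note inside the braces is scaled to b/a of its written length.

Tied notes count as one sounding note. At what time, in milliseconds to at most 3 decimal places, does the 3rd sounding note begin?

note 3 onset = 8/5b = 539.326ms

1. 0.0ms @ 0 + 269.663ms (4/5)
2. 269.663ms @ 4/5 + 269.663ms (4/5)
3. 539.326ms @ 8/5 + 269.663ms (4/5)
4. 808.989ms @ 12/5 + 269.663ms (4/5)
5. 1078.652ms @ 16/5 + 269.663ms (4/5)
6. 1348.315ms @ 4 + 505.618ms (3/2)
7. 1853.933ms @ 11/2 + 168.539ms (1/2)
8. 2022.472ms @ 6 + 337.079ms (1)
9. 2359.551ms @ 7 + 337.079ms (1)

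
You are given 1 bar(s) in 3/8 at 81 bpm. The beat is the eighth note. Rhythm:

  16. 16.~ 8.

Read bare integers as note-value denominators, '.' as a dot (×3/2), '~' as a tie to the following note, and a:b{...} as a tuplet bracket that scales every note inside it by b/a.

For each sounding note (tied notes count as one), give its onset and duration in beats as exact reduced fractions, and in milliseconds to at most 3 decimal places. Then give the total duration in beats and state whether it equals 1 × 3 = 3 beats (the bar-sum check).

1) 0.0ms=0b +555.556ms=3/4b
2) 555.556ms=3/4b +1666.667ms=9/4b
Σ=3b of 3 (81bpm 3/8) — PASS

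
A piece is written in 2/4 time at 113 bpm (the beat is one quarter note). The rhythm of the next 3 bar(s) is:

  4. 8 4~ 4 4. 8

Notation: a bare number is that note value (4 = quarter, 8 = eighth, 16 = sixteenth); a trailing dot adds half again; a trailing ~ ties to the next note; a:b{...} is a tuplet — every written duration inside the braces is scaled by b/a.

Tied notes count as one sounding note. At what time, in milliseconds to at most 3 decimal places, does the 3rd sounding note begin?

note 3 onset = 2b = 1061.947ms

1. 0.0ms @ 0 + 796.46ms (3/2)
2. 796.46ms @ 3/2 + 265.487ms (1/2)
3. 1061.947ms @ 2 + 1061.947ms (2)
4. 2123.894ms @ 4 + 796.46ms (3/2)
5. 2920.354ms @ 11/2 + 265.487ms (1/2)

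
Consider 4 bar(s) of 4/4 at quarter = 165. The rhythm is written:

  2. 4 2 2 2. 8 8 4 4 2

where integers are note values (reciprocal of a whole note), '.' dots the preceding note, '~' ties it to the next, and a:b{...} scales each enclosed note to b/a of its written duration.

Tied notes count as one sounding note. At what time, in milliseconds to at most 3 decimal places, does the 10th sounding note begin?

1. 0.0ms @ 0 + 1090.909ms (3)
2. 1090.909ms @ 3 + 363.636ms (1)
3. 1454.545ms @ 4 + 727.273ms (2)
4. 2181.818ms @ 6 + 727.273ms (2)
5. 2909.091ms @ 8 + 1090.909ms (3)
6. 4000.0ms @ 11 + 181.818ms (1/2)
7. 4181.818ms @ 23/2 + 181.818ms (1/2)
8. 4363.636ms @ 12 + 363.636ms (1)
9. 4727.273ms @ 13 + 363.636ms (1)
10. 5090.909ms @ 14 + 727.273ms (2)

note 10 onset = 14b = 5090.909ms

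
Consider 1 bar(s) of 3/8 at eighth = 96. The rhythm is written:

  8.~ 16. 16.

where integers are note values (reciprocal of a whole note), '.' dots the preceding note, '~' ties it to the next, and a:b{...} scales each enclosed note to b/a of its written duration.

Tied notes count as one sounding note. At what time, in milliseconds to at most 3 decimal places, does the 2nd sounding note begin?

1. 0.0ms @ 0 + 1406.25ms (9/4)
2. 1406.25ms @ 9/4 + 468.75ms (3/4)

note 2 onset = 9/4b = 1406.25ms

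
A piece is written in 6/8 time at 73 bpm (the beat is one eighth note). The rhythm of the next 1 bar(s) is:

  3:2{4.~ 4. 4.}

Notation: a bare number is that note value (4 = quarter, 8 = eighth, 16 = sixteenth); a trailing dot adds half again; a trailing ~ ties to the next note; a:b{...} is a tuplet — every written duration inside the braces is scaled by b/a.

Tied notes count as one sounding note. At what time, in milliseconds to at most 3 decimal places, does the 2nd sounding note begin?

note 2 onset = 4b = 3287.671ms

1. 0.0ms @ 0 + 3287.671ms (4)
2. 3287.671ms @ 4 + 1643.836ms (2)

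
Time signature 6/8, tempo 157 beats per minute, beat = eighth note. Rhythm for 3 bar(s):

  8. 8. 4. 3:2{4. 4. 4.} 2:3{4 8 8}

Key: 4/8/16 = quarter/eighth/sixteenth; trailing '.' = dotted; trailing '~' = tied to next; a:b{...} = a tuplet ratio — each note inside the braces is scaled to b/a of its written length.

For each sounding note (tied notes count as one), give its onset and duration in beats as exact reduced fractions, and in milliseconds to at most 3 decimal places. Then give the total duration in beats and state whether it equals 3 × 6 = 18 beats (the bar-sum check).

1) 0.0ms=0b +573.248ms=3/2b
2) 573.248ms=3/2b +573.248ms=3/2b
3) 1146.497ms=3b +1146.497ms=3b
4) 2292.994ms=6b +764.331ms=2b
5) 3057.325ms=8b +764.331ms=2b
6) 3821.656ms=10b +764.331ms=2b
7) 4585.987ms=12b +1146.497ms=3b
8) 5732.484ms=15b +573.248ms=3/2b
9) 6305.732ms=33/2b +573.248ms=3/2b
Σ=18b of 18 (157bpm 6/8) — PASS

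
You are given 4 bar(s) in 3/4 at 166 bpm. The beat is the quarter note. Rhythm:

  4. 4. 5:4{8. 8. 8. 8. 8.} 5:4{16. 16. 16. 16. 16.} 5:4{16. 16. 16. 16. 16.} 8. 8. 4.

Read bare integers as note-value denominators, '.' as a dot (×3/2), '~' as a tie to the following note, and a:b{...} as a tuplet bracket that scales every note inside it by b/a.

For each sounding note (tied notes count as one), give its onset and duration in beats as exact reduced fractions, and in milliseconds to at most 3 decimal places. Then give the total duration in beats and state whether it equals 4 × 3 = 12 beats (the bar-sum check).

1) 0.0ms=0b +542.169ms=3/2b
2) 542.169ms=3/2b +542.169ms=3/2b
3) 1084.337ms=3b +216.867ms=3/5b
4) 1301.205ms=18/5b +216.867ms=3/5b
5) 1518.072ms=21/5b +216.867ms=3/5b
6) 1734.94ms=24/5b +216.867ms=3/5b
7) 1951.807ms=27/5b +216.867ms=3/5b
8) 2168.675ms=6b +108.434ms=3/10b
9) 2277.108ms=63/10b +108.434ms=3/10b
10) 2385.542ms=33/5b +108.434ms=3/10b
11) 2493.976ms=69/10b +108.434ms=3/10b
12) 2602.41ms=36/5b +108.434ms=3/10b
13) 2710.843ms=15/2b +108.434ms=3/10b
14) 2819.277ms=39/5b +108.434ms=3/10b
15) 2927.711ms=81/10b +108.434ms=3/10b
16) 3036.145ms=42/5b +108.434ms=3/10b
17) 3144.578ms=87/10b +108.434ms=3/10b
18) 3253.012ms=9b +271.084ms=3/4b
19) 3524.096ms=39/4b +271.084ms=3/4b
20) 3795.181ms=21/2b +542.169ms=3/2b
Σ=12b of 12 (166bpm 3/4) — PASS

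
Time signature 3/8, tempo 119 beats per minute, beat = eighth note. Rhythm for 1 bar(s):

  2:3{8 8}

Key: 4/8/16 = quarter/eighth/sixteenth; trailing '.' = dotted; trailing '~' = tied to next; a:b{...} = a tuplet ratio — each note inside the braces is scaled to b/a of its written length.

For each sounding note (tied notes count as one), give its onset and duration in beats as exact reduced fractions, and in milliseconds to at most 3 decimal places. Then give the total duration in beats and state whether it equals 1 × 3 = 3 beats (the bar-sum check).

1) 0.0ms=0b +756.303ms=3/2b
2) 756.303ms=3/2b +756.303ms=3/2b
Σ=3b of 3 (119bpm 3/8) — PASS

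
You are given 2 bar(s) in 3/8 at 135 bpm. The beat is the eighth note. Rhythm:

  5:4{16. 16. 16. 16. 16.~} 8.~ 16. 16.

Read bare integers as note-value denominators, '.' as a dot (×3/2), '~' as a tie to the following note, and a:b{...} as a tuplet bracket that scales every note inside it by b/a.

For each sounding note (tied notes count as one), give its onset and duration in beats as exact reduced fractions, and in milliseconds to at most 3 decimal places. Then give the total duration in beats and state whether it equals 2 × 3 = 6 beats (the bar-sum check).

1) 0.0ms=0b +266.667ms=3/5b
2) 266.667ms=3/5b +266.667ms=3/5b
3) 533.333ms=6/5b +266.667ms=3/5b
4) 800.0ms=9/5b +266.667ms=3/5b
5) 1066.667ms=12/5b +1266.667ms=57/20b
6) 2333.333ms=21/4b +333.333ms=3/4b
Σ=6b of 6 (135bpm 3/8) — PASS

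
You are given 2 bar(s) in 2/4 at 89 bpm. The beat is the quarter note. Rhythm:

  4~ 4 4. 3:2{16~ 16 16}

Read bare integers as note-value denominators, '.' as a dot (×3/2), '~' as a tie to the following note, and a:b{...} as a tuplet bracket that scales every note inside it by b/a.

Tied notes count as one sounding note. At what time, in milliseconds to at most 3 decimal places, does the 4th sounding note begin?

note 4 onset = 23/6b = 2584.27ms

1. 0.0ms @ 0 + 1348.315ms (2)
2. 1348.315ms @ 2 + 1011.236ms (3/2)
3. 2359.551ms @ 7/2 + 224.719ms (1/3)
4. 2584.27ms @ 23/6 + 112.36ms (1/6)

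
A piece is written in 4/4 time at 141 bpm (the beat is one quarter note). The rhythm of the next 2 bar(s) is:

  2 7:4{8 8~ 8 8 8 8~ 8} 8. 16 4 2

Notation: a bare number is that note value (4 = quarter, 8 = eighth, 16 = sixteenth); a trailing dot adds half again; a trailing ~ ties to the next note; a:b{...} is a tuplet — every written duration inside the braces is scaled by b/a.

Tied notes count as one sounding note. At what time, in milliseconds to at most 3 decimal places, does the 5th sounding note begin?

note 5 onset = 22/7b = 1337.386ms

1. 0.0ms @ 0 + 851.064ms (2)
2. 851.064ms @ 2 + 121.581ms (2/7)
3. 972.644ms @ 16/7 + 243.161ms (4/7)
4. 1215.805ms @ 20/7 + 121.581ms (2/7)
5. 1337.386ms @ 22/7 + 121.581ms (2/7)
6. 1458.967ms @ 24/7 + 243.161ms (4/7)
7. 1702.128ms @ 4 + 319.149ms (3/4)
8. 2021.277ms @ 19/4 + 106.383ms (1/4)
9. 2127.66ms @ 5 + 425.532ms (1)
10. 2553.191ms @ 6 + 851.064ms (2)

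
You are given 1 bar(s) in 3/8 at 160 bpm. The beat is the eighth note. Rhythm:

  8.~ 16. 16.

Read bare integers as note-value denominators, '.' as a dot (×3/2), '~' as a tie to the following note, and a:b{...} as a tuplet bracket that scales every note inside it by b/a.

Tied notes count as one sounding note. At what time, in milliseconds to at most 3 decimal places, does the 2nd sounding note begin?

note 2 onset = 9/4b = 843.75ms

1. 0.0ms @ 0 + 843.75ms (9/4)
2. 843.75ms @ 9/4 + 281.25ms (3/4)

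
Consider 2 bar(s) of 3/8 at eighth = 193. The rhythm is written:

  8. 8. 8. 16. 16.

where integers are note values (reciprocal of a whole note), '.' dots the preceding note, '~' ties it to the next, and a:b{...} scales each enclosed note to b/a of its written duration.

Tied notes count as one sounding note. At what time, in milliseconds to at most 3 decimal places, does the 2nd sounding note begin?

1. 0.0ms @ 0 + 466.321ms (3/2)
2. 466.321ms @ 3/2 + 466.321ms (3/2)
3. 932.642ms @ 3 + 466.321ms (3/2)
4. 1398.964ms @ 9/2 + 233.161ms (3/4)
5. 1632.124ms @ 21/4 + 233.161ms (3/4)

note 2 onset = 3/2b = 466.321ms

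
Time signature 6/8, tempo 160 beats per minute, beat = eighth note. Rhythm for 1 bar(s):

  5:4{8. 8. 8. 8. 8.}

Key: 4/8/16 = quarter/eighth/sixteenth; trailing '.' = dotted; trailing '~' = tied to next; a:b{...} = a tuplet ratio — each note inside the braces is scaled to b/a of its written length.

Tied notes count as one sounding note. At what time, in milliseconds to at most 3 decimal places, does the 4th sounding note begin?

note 4 onset = 18/5b = 1350.0ms

1. 0.0ms @ 0 + 450.0ms (6/5)
2. 450.0ms @ 6/5 + 450.0ms (6/5)
3. 900.0ms @ 12/5 + 450.0ms (6/5)
4. 1350.0ms @ 18/5 + 450.0ms (6/5)
5. 1800.0ms @ 24/5 + 450.0ms (6/5)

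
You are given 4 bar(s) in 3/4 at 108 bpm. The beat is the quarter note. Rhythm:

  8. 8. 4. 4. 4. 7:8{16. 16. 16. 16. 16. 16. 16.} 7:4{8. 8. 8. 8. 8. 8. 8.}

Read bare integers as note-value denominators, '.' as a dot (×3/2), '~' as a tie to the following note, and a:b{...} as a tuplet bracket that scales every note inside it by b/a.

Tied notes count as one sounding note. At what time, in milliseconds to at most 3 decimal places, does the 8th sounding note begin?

1. 0.0ms @ 0 + 416.667ms (3/4)
2. 416.667ms @ 3/4 + 416.667ms (3/4)
3. 833.333ms @ 3/2 + 833.333ms (3/2)
4. 1666.667ms @ 3 + 833.333ms (3/2)
5. 2500.0ms @ 9/2 + 833.333ms (3/2)
6. 3333.333ms @ 6 + 238.095ms (3/7)
7. 3571.429ms @ 45/7 + 238.095ms (3/7)
8. 3809.524ms @ 48/7 + 238.095ms (3/7)
9. 4047.619ms @ 51/7 + 238.095ms (3/7)
10. 4285.714ms @ 54/7 + 238.095ms (3/7)
11. 4523.81ms @ 57/7 + 238.095ms (3/7)
12. 4761.905ms @ 60/7 + 238.095ms (3/7)
13. 5000.0ms @ 9 + 238.095ms (3/7)
14. 5238.095ms @ 66/7 + 238.095ms (3/7)
15. 5476.19ms @ 69/7 + 238.095ms (3/7)
16. 5714.286ms @ 72/7 + 238.095ms (3/7)
17. 5952.381ms @ 75/7 + 238.095ms (3/7)
18. 6190.476ms @ 78/7 + 238.095ms (3/7)
19. 6428.571ms @ 81/7 + 238.095ms (3/7)

note 8 onset = 48/7b = 3809.524ms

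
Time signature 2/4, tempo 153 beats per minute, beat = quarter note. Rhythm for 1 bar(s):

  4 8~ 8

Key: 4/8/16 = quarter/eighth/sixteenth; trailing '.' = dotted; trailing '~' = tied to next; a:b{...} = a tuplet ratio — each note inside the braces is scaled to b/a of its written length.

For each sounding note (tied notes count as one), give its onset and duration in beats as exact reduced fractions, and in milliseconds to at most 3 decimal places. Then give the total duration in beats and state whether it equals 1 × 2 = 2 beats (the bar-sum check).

1) 0.0ms=0b +392.157ms=1b
2) 392.157ms=1b +392.157ms=1b
Σ=2b of 2 (153bpm 2/4) — PASS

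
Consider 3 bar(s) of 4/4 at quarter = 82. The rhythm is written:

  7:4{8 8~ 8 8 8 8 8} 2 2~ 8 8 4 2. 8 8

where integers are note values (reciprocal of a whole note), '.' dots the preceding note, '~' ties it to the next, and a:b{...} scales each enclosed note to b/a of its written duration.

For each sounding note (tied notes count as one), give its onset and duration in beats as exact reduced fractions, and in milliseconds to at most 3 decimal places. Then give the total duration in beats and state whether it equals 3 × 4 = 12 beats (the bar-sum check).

1) 0.0ms=0b +209.059ms=2/7b
2) 209.059ms=2/7b +418.118ms=4/7b
3) 627.178ms=6/7b +209.059ms=2/7b
4) 836.237ms=8/7b +209.059ms=2/7b
5) 1045.296ms=10/7b +209.059ms=2/7b
6) 1254.355ms=12/7b +209.059ms=2/7b
7) 1463.415ms=2b +1463.415ms=2b
8) 2926.829ms=4b +1829.268ms=5/2b
9) 4756.098ms=13/2b +365.854ms=1/2b
10) 5121.951ms=7b +731.707ms=1b
11) 5853.659ms=8b +2195.122ms=3b
12) 8048.78ms=11b +365.854ms=1/2b
13) 8414.634ms=23/2b +365.854ms=1/2b
Σ=12b of 12 (82bpm 4/4) — PASS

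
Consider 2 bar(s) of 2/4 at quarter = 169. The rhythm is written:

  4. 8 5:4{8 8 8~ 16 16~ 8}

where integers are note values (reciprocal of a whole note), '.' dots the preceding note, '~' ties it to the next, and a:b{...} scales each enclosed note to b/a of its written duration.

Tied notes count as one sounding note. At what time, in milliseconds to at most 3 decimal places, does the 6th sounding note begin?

1. 0.0ms @ 0 + 532.544ms (3/2)
2. 532.544ms @ 3/2 + 177.515ms (1/2)
3. 710.059ms @ 2 + 142.012ms (2/5)
4. 852.071ms @ 12/5 + 142.012ms (2/5)
5. 994.083ms @ 14/5 + 213.018ms (3/5)
6. 1207.101ms @ 17/5 + 213.018ms (3/5)

note 6 onset = 17/5b = 1207.101ms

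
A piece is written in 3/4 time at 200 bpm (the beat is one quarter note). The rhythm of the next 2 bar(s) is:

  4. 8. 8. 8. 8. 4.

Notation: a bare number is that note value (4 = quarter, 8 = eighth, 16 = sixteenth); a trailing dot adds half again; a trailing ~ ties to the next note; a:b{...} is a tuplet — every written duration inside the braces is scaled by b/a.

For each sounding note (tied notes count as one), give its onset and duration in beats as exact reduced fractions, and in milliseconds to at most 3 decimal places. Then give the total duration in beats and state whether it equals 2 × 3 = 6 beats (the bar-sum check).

1) 0.0ms=0b +450.0ms=3/2b
2) 450.0ms=3/2b +225.0ms=3/4b
3) 675.0ms=9/4b +225.0ms=3/4b
4) 900.0ms=3b +225.0ms=3/4b
5) 1125.0ms=15/4b +225.0ms=3/4b
6) 1350.0ms=9/2b +450.0ms=3/2b
Σ=6b of 6 (200bpm 3/4) — PASS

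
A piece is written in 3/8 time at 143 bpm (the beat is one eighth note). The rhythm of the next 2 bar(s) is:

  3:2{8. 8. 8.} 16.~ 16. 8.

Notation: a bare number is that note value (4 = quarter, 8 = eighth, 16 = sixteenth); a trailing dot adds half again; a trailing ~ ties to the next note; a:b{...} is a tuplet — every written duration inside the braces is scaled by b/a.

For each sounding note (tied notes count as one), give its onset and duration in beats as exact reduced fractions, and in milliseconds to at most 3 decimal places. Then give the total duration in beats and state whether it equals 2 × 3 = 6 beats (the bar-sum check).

1) 0.0ms=0b +419.58ms=1b
2) 419.58ms=1b +419.58ms=1b
3) 839.161ms=2b +419.58ms=1b
4) 1258.741ms=3b +629.371ms=3/2b
5) 1888.112ms=9/2b +629.371ms=3/2b
Σ=6b of 6 (143bpm 3/8) — PASS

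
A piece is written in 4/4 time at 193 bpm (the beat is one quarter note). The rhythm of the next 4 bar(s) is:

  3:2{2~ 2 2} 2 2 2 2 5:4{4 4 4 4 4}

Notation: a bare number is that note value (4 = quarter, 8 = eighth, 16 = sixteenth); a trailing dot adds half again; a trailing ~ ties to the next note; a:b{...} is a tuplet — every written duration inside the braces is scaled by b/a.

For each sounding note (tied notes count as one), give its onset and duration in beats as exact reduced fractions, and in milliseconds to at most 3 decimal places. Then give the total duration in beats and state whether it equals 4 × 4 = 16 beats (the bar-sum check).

1) 0.0ms=0b +829.016ms=8/3b
2) 829.016ms=8/3b +414.508ms=4/3b
3) 1243.523ms=4b +621.762ms=2b
4) 1865.285ms=6b +621.762ms=2b
5) 2487.047ms=8b +621.762ms=2b
6) 3108.808ms=10b +621.762ms=2b
7) 3730.57ms=12b +248.705ms=4/5b
8) 3979.275ms=64/5b +248.705ms=4/5b
9) 4227.979ms=68/5b +248.705ms=4/5b
10) 4476.684ms=72/5b +248.705ms=4/5b
11) 4725.389ms=76/5b +248.705ms=4/5b
Σ=16b of 16 (193bpm 4/4) — PASS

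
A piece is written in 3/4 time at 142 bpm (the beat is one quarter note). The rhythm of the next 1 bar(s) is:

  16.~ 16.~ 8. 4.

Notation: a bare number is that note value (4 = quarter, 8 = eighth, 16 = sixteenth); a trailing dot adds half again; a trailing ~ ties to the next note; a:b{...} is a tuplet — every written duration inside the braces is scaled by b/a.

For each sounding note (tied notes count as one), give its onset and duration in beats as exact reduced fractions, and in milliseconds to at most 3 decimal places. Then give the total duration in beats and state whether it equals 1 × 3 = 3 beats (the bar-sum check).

1) 0.0ms=0b +633.803ms=3/2b
2) 633.803ms=3/2b +633.803ms=3/2b
Σ=3b of 3 (142bpm 3/4) — PASS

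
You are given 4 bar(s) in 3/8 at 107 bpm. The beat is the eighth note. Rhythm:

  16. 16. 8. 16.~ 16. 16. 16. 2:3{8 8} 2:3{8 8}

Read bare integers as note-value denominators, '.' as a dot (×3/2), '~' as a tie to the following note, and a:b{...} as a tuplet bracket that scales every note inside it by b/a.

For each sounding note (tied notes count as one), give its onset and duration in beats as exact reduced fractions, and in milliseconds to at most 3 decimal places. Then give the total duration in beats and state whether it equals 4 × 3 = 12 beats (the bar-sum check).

1) 0.0ms=0b +420.561ms=3/4b
2) 420.561ms=3/4b +420.561ms=3/4b
3) 841.121ms=3/2b +841.121ms=3/2b
4) 1682.243ms=3b +841.121ms=3/2b
5) 2523.364ms=9/2b +420.561ms=3/4b
6) 2943.925ms=21/4b +420.561ms=3/4b
7) 3364.486ms=6b +841.121ms=3/2b
8) 4205.607ms=15/2b +841.121ms=3/2b
9) 5046.729ms=9b +841.121ms=3/2b
10) 5887.85ms=21/2b +841.121ms=3/2b
Σ=12b of 12 (107bpm 3/8) — PASS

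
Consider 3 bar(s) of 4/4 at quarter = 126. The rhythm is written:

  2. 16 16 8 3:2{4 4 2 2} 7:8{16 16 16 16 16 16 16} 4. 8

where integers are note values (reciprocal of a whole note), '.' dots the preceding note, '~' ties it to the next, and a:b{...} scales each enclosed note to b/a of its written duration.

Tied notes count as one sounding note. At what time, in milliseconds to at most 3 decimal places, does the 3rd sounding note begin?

note 3 onset = 13/4b = 1547.619ms

1. 0.0ms @ 0 + 1428.571ms (3)
2. 1428.571ms @ 3 + 119.048ms (1/4)
3. 1547.619ms @ 13/4 + 119.048ms (1/4)
4. 1666.667ms @ 7/2 + 238.095ms (1/2)
5. 1904.762ms @ 4 + 317.46ms (2/3)
6. 2222.222ms @ 14/3 + 317.46ms (2/3)
7. 2539.683ms @ 16/3 + 634.921ms (4/3)
8. 3174.603ms @ 20/3 + 634.921ms (4/3)
9. 3809.524ms @ 8 + 136.054ms (2/7)
10. 3945.578ms @ 58/7 + 136.054ms (2/7)
11. 4081.633ms @ 60/7 + 136.054ms (2/7)
12. 4217.687ms @ 62/7 + 136.054ms (2/7)
13. 4353.741ms @ 64/7 + 136.054ms (2/7)
14. 4489.796ms @ 66/7 + 136.054ms (2/7)
15. 4625.85ms @ 68/7 + 136.054ms (2/7)
16. 4761.905ms @ 10 + 714.286ms (3/2)
17. 5476.19ms @ 23/2 + 238.095ms (1/2)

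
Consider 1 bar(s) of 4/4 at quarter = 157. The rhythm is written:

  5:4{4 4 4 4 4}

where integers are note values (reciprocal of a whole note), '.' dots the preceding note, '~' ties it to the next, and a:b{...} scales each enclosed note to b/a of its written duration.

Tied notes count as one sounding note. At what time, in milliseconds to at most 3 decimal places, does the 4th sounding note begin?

1. 0.0ms @ 0 + 305.732ms (4/5)
2. 305.732ms @ 4/5 + 305.732ms (4/5)
3. 611.465ms @ 8/5 + 305.732ms (4/5)
4. 917.197ms @ 12/5 + 305.732ms (4/5)
5. 1222.93ms @ 16/5 + 305.732ms (4/5)

note 4 onset = 12/5b = 917.197ms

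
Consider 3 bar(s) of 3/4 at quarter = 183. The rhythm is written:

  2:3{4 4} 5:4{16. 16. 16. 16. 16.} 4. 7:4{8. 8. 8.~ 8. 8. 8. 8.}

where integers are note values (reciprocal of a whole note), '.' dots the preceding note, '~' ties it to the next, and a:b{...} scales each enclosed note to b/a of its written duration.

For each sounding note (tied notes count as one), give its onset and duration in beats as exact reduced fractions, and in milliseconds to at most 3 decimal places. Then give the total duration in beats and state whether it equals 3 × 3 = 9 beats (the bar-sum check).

1) 0.0ms=0b +491.803ms=3/2b
2) 491.803ms=3/2b +491.803ms=3/2b
3) 983.607ms=3b +98.361ms=3/10b
4) 1081.967ms=33/10b +98.361ms=3/10b
5) 1180.328ms=18/5b +98.361ms=3/10b
6) 1278.689ms=39/10b +98.361ms=3/10b
7) 1377.049ms=21/5b +98.361ms=3/10b
8) 1475.41ms=9/2b +491.803ms=3/2b
9) 1967.213ms=6b +140.515ms=3/7b
10) 2107.728ms=45/7b +140.515ms=3/7b
11) 2248.244ms=48/7b +281.03ms=6/7b
12) 2529.274ms=54/7b +140.515ms=3/7b
13) 2669.789ms=57/7b +140.515ms=3/7b
14) 2810.304ms=60/7b +140.515ms=3/7b
Σ=9b of 9 (183bpm 3/4) — PASS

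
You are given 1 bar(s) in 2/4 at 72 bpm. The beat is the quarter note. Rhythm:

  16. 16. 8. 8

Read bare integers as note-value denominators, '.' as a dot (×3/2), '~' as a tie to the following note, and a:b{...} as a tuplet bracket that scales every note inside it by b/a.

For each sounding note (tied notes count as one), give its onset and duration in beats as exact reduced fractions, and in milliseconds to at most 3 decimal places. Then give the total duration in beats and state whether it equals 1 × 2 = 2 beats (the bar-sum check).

1) 0.0ms=0b +312.5ms=3/8b
2) 312.5ms=3/8b +312.5ms=3/8b
3) 625.0ms=3/4b +625.0ms=3/4b
4) 1250.0ms=3/2b +416.667ms=1/2b
Σ=2b of 2 (72bpm 2/4) — PASS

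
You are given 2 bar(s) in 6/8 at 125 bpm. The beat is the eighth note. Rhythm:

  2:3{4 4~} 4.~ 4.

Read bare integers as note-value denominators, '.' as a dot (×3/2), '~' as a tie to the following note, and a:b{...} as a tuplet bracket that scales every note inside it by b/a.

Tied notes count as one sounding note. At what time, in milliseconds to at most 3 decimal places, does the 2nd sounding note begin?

1. 0.0ms @ 0 + 1440.0ms (3)
2. 1440.0ms @ 3 + 4320.0ms (9)

note 2 onset = 3b = 1440.0ms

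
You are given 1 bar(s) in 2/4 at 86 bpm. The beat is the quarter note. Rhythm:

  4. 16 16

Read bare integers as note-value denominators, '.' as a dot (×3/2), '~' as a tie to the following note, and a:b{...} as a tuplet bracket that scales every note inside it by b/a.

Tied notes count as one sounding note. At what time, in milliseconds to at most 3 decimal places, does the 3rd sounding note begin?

note 3 onset = 7/4b = 1220.93ms

1. 0.0ms @ 0 + 1046.512ms (3/2)
2. 1046.512ms @ 3/2 + 174.419ms (1/4)
3. 1220.93ms @ 7/4 + 174.419ms (1/4)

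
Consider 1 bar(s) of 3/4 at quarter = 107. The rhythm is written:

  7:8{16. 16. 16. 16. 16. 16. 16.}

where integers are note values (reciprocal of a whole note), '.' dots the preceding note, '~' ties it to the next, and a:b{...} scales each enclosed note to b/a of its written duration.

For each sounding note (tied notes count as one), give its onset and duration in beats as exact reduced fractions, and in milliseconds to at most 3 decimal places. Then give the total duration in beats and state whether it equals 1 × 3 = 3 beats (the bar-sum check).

1) 0.0ms=0b +240.32ms=3/7b
2) 240.32ms=3/7b +240.32ms=3/7b
3) 480.641ms=6/7b +240.32ms=3/7b
4) 720.961ms=9/7b +240.32ms=3/7b
5) 961.282ms=12/7b +240.32ms=3/7b
6) 1201.602ms=15/7b +240.32ms=3/7b
7) 1441.923ms=18/7b +240.32ms=3/7b
Σ=3b of 3 (107bpm 3/4) — PASS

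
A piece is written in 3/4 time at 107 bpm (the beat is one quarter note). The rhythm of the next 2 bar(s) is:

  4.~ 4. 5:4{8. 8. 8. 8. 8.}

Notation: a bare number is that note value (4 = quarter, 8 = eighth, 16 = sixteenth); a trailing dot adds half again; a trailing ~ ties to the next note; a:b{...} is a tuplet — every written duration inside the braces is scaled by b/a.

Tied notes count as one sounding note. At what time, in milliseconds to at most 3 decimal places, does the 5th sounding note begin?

1. 0.0ms @ 0 + 1682.243ms (3)
2. 1682.243ms @ 3 + 336.449ms (3/5)
3. 2018.692ms @ 18/5 + 336.449ms (3/5)
4. 2355.14ms @ 21/5 + 336.449ms (3/5)
5. 2691.589ms @ 24/5 + 336.449ms (3/5)
6. 3028.037ms @ 27/5 + 336.449ms (3/5)

note 5 onset = 24/5b = 2691.589ms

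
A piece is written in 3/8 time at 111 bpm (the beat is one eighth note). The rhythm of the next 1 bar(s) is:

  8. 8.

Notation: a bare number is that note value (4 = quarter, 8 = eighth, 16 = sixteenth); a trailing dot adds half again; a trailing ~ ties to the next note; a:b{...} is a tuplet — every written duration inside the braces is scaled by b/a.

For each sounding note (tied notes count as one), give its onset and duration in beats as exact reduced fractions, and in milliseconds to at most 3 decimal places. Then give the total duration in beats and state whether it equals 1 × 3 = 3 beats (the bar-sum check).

1) 0.0ms=0b +810.811ms=3/2b
2) 810.811ms=3/2b +810.811ms=3/2b
Σ=3b of 3 (111bpm 3/8) — PASS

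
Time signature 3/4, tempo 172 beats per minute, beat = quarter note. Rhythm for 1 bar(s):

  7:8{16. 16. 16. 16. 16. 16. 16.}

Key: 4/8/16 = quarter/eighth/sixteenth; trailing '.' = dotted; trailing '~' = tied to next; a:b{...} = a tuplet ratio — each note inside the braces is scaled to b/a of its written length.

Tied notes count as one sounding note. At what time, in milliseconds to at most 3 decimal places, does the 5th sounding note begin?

1. 0.0ms @ 0 + 149.502ms (3/7)
2. 149.502ms @ 3/7 + 149.502ms (3/7)
3. 299.003ms @ 6/7 + 149.502ms (3/7)
4. 448.505ms @ 9/7 + 149.502ms (3/7)
5. 598.007ms @ 12/7 + 149.502ms (3/7)
6. 747.508ms @ 15/7 + 149.502ms (3/7)
7. 897.01ms @ 18/7 + 149.502ms (3/7)

note 5 onset = 12/7b = 598.007ms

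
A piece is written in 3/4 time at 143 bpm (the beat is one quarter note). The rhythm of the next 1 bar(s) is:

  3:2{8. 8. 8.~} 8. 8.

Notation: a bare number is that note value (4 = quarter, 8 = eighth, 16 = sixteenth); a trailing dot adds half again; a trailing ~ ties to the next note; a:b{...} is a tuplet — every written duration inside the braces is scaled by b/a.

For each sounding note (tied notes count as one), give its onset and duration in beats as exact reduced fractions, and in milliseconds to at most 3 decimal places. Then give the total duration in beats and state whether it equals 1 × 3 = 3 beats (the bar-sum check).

1) 0.0ms=0b +209.79ms=1/2b
2) 209.79ms=1/2b +209.79ms=1/2b
3) 419.58ms=1b +524.476ms=5/4b
4) 944.056ms=9/4b +314.685ms=3/4b
Σ=3b of 3 (143bpm 3/4) — PASS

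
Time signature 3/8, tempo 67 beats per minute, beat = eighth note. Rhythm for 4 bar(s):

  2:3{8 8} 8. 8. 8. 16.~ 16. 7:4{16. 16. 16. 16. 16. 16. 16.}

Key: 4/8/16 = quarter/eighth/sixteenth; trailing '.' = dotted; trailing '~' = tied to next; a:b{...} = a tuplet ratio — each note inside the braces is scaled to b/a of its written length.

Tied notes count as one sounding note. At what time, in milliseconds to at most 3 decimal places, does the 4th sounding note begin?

note 4 onset = 9/2b = 4029.851ms

1. 0.0ms @ 0 + 1343.284ms (3/2)
2. 1343.284ms @ 3/2 + 1343.284ms (3/2)
3. 2686.567ms @ 3 + 1343.284ms (3/2)
4. 4029.851ms @ 9/2 + 1343.284ms (3/2)
5. 5373.134ms @ 6 + 1343.284ms (3/2)
6. 6716.418ms @ 15/2 + 1343.284ms (3/2)
7. 8059.701ms @ 9 + 383.795ms (3/7)
8. 8443.497ms @ 66/7 + 383.795ms (3/7)
9. 8827.292ms @ 69/7 + 383.795ms (3/7)
10. 9211.087ms @ 72/7 + 383.795ms (3/7)
11. 9594.883ms @ 75/7 + 383.795ms (3/7)
12. 9978.678ms @ 78/7 + 383.795ms (3/7)
13. 10362.473ms @ 81/7 + 383.795ms (3/7)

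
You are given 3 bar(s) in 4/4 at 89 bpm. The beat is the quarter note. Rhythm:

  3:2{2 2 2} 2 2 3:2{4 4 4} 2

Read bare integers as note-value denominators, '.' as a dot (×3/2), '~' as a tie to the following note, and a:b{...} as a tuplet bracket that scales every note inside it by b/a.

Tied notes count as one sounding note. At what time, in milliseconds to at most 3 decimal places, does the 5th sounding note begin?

1. 0.0ms @ 0 + 898.876ms (4/3)
2. 898.876ms @ 4/3 + 898.876ms (4/3)
3. 1797.753ms @ 8/3 + 898.876ms (4/3)
4. 2696.629ms @ 4 + 1348.315ms (2)
5. 4044.944ms @ 6 + 1348.315ms (2)
6. 5393.258ms @ 8 + 449.438ms (2/3)
7. 5842.697ms @ 26/3 + 449.438ms (2/3)
8. 6292.135ms @ 28/3 + 449.438ms (2/3)
9. 6741.573ms @ 10 + 1348.315ms (2)

note 5 onset = 6b = 4044.944ms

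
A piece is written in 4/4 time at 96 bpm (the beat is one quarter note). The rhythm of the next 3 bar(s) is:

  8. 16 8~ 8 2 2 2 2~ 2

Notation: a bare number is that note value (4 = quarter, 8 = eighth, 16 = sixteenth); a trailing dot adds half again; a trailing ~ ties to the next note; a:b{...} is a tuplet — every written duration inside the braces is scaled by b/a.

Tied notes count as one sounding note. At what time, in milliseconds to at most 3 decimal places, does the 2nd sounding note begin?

1. 0.0ms @ 0 + 468.75ms (3/4)
2. 468.75ms @ 3/4 + 156.25ms (1/4)
3. 625.0ms @ 1 + 625.0ms (1)
4. 1250.0ms @ 2 + 1250.0ms (2)
5. 2500.0ms @ 4 + 1250.0ms (2)
6. 3750.0ms @ 6 + 1250.0ms (2)
7. 5000.0ms @ 8 + 2500.0ms (4)

note 2 onset = 3/4b = 468.75ms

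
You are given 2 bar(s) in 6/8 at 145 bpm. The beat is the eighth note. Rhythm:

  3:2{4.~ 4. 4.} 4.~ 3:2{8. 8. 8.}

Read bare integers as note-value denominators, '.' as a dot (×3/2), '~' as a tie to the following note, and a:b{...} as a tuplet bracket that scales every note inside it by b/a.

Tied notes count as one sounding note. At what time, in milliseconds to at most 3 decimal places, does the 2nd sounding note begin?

1. 0.0ms @ 0 + 1655.172ms (4)
2. 1655.172ms @ 4 + 827.586ms (2)
3. 2482.759ms @ 6 + 1655.172ms (4)
4. 4137.931ms @ 10 + 413.793ms (1)
5. 4551.724ms @ 11 + 413.793ms (1)

note 2 onset = 4b = 1655.172ms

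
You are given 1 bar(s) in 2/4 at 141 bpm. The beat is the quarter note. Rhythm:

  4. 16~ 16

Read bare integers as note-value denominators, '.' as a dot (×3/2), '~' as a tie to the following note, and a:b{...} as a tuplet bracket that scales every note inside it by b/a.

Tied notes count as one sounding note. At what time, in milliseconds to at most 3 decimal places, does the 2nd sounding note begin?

1. 0.0ms @ 0 + 638.298ms (3/2)
2. 638.298ms @ 3/2 + 212.766ms (1/2)

note 2 onset = 3/2b = 638.298ms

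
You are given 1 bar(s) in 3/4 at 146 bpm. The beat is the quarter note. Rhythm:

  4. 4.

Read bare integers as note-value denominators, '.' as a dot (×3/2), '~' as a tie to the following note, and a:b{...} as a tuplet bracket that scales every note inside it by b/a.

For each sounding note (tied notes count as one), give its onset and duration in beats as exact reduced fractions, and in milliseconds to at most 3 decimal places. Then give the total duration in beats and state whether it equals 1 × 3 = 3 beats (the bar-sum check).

1) 0.0ms=0b +616.438ms=3/2b
2) 616.438ms=3/2b +616.438ms=3/2b
Σ=3b of 3 (146bpm 3/4) — PASS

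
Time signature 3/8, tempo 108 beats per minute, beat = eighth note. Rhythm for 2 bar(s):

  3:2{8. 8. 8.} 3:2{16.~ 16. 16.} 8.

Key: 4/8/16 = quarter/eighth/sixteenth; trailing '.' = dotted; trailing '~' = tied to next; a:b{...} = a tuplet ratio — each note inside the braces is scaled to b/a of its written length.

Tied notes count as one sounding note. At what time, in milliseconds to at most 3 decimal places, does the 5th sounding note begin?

1. 0.0ms @ 0 + 555.556ms (1)
2. 555.556ms @ 1 + 555.556ms (1)
3. 1111.111ms @ 2 + 555.556ms (1)
4. 1666.667ms @ 3 + 555.556ms (1)
5. 2222.222ms @ 4 + 277.778ms (1/2)
6. 2500.0ms @ 9/2 + 833.333ms (3/2)

note 5 onset = 4b = 2222.222ms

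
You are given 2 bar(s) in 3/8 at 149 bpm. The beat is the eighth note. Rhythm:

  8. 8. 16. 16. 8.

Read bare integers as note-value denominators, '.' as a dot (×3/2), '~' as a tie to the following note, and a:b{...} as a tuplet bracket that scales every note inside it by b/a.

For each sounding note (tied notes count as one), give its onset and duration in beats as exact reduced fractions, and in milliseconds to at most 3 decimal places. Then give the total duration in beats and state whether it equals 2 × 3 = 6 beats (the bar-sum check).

1) 0.0ms=0b +604.027ms=3/2b
2) 604.027ms=3/2b +604.027ms=3/2b
3) 1208.054ms=3b +302.013ms=3/4b
4) 1510.067ms=15/4b +302.013ms=3/4b
5) 1812.081ms=9/2b +604.027ms=3/2b
Σ=6b of 6 (149bpm 3/8) — PASS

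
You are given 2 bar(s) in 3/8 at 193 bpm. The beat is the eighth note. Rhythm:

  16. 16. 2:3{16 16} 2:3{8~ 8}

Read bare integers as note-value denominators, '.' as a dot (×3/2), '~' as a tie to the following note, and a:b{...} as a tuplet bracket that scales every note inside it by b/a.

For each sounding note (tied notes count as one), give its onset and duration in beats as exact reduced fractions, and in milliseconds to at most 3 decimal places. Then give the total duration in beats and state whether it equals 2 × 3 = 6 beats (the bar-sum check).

1) 0.0ms=0b +233.161ms=3/4b
2) 233.161ms=3/4b +233.161ms=3/4b
3) 466.321ms=3/2b +233.161ms=3/4b
4) 699.482ms=9/4b +233.161ms=3/4b
5) 932.642ms=3b +932.642ms=3b
Σ=6b of 6 (193bpm 3/8) — PASS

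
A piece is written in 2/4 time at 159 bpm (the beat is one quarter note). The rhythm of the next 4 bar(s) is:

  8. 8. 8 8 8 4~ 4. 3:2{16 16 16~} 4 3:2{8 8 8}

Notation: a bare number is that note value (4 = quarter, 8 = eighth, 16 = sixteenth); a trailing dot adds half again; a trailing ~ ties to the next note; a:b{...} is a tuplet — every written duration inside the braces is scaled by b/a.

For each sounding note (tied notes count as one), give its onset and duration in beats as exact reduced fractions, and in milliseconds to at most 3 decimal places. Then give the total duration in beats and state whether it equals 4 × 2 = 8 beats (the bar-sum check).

1) 0.0ms=0b +283.019ms=3/4b
2) 283.019ms=3/4b +283.019ms=3/4b
3) 566.038ms=3/2b +188.679ms=1/2b
4) 754.717ms=2b +188.679ms=1/2b
5) 943.396ms=5/2b +188.679ms=1/2b
6) 1132.075ms=3b +943.396ms=5/2b
7) 2075.472ms=11/2b +62.893ms=1/6b
8) 2138.365ms=17/3b +62.893ms=1/6b
9) 2201.258ms=35/6b +440.252ms=7/6b
10) 2641.509ms=7b +125.786ms=1/3b
11) 2767.296ms=22/3b +125.786ms=1/3b
12) 2893.082ms=23/3b +125.786ms=1/3b
Σ=8b of 8 (159bpm 2/4) — PASS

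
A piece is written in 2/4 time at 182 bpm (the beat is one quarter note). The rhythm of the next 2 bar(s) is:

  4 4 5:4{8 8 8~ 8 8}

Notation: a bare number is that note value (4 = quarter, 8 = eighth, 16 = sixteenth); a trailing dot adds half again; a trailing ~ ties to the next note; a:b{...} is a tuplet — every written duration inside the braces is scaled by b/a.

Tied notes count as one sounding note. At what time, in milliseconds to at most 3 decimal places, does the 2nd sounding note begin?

1. 0.0ms @ 0 + 329.67ms (1)
2. 329.67ms @ 1 + 329.67ms (1)
3. 659.341ms @ 2 + 131.868ms (2/5)
4. 791.209ms @ 12/5 + 131.868ms (2/5)
5. 923.077ms @ 14/5 + 263.736ms (4/5)
6. 1186.813ms @ 18/5 + 131.868ms (2/5)

note 2 onset = 1b = 329.67ms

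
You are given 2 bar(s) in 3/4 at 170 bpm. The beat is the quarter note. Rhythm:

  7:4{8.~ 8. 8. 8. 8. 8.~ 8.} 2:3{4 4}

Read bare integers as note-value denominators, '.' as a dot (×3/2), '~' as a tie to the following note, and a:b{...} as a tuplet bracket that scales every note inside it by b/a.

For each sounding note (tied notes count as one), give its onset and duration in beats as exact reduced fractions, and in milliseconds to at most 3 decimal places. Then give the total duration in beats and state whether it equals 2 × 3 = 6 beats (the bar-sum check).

1) 0.0ms=0b +302.521ms=6/7b
2) 302.521ms=6/7b +151.261ms=3/7b
3) 453.782ms=9/7b +151.261ms=3/7b
4) 605.042ms=12/7b +151.261ms=3/7b
5) 756.303ms=15/7b +302.521ms=6/7b
6) 1058.824ms=3b +529.412ms=3/2b
7) 1588.235ms=9/2b +529.412ms=3/2b
Σ=6b of 6 (170bpm 3/4) — PASS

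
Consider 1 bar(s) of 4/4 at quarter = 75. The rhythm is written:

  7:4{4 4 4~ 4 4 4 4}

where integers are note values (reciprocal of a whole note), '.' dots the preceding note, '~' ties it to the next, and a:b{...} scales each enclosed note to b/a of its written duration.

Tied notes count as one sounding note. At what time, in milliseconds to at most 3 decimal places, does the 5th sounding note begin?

note 5 onset = 20/7b = 2285.714ms

1. 0.0ms @ 0 + 457.143ms (4/7)
2. 457.143ms @ 4/7 + 457.143ms (4/7)
3. 914.286ms @ 8/7 + 914.286ms (8/7)
4. 1828.571ms @ 16/7 + 457.143ms (4/7)
5. 2285.714ms @ 20/7 + 457.143ms (4/7)
6. 2742.857ms @ 24/7 + 457.143ms (4/7)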